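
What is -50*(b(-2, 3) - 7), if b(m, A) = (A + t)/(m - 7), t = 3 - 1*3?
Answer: 1100/3 ≈ 366.67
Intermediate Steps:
t = 0 (t = 3 - 3 = 0)
b(m, A) = A/(-7 + m) (b(m, A) = (A + 0)/(m - 7) = A/(-7 + m))
-50*(b(-2, 3) - 7) = -50*(3/(-7 - 2) - 7) = -50*(3/(-9) - 7) = -50*(3*(-⅑) - 7) = -50*(-⅓ - 7) = -50*(-22/3) = 1100/3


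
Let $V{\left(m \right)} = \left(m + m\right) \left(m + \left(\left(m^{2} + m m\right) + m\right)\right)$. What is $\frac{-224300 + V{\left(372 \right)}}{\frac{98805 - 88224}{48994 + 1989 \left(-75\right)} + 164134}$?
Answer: $\frac{20661793077668}{16443097673} \approx 1256.6$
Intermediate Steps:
$V{\left(m \right)} = 2 m \left(2 m + 2 m^{2}\right)$ ($V{\left(m \right)} = 2 m \left(m + \left(\left(m^{2} + m^{2}\right) + m\right)\right) = 2 m \left(m + \left(2 m^{2} + m\right)\right) = 2 m \left(m + \left(m + 2 m^{2}\right)\right) = 2 m \left(2 m + 2 m^{2}\right)$)
$\frac{-224300 + V{\left(372 \right)}}{\frac{98805 - 88224}{48994 + 1989 \left(-75\right)} + 164134} = \frac{-224300 + 4 \cdot 372^{2} \left(1 + 372\right)}{\frac{98805 - 88224}{48994 + 1989 \left(-75\right)} + 164134} = \frac{-224300 + 4 \cdot 138384 \cdot 373}{\frac{10581}{48994 - 149175} + 164134} = \frac{-224300 + 206468928}{\frac{10581}{-100181} + 164134} = \frac{206244628}{10581 \left(- \frac{1}{100181}\right) + 164134} = \frac{206244628}{- \frac{10581}{100181} + 164134} = \frac{206244628}{\frac{16443097673}{100181}} = 206244628 \cdot \frac{100181}{16443097673} = \frac{20661793077668}{16443097673}$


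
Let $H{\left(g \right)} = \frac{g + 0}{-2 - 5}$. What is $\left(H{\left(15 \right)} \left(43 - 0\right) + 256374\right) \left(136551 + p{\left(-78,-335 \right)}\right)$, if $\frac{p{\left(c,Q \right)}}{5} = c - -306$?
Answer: $\frac{247013936343}{7} \approx 3.5288 \cdot 10^{10}$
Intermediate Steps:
$p{\left(c,Q \right)} = 1530 + 5 c$ ($p{\left(c,Q \right)} = 5 \left(c - -306\right) = 5 \left(c + 306\right) = 5 \left(306 + c\right) = 1530 + 5 c$)
$H{\left(g \right)} = - \frac{g}{7}$ ($H{\left(g \right)} = \frac{g}{-7} = g \left(- \frac{1}{7}\right) = - \frac{g}{7}$)
$\left(H{\left(15 \right)} \left(43 - 0\right) + 256374\right) \left(136551 + p{\left(-78,-335 \right)}\right) = \left(\left(- \frac{1}{7}\right) 15 \left(43 - 0\right) + 256374\right) \left(136551 + \left(1530 + 5 \left(-78\right)\right)\right) = \left(- \frac{15 \left(43 + 0\right)}{7} + 256374\right) \left(136551 + \left(1530 - 390\right)\right) = \left(\left(- \frac{15}{7}\right) 43 + 256374\right) \left(136551 + 1140\right) = \left(- \frac{645}{7} + 256374\right) 137691 = \frac{1793973}{7} \cdot 137691 = \frac{247013936343}{7}$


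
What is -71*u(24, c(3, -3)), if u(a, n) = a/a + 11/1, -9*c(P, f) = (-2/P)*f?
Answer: -852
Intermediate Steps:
c(P, f) = 2*f/(9*P) (c(P, f) = -(-2/P)*f/9 = -(-2)*f/(9*P) = 2*f/(9*P))
u(a, n) = 12 (u(a, n) = 1 + 11*1 = 1 + 11 = 12)
-71*u(24, c(3, -3)) = -71*12 = -852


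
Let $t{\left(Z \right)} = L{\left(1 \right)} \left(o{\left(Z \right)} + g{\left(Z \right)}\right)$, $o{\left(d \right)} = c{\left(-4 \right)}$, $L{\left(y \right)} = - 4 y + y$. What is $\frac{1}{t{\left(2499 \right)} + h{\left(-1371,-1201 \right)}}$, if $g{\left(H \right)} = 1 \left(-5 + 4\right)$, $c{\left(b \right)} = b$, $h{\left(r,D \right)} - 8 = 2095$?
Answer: $\frac{1}{2118} \approx 0.00047214$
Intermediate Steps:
$h{\left(r,D \right)} = 2103$ ($h{\left(r,D \right)} = 8 + 2095 = 2103$)
$g{\left(H \right)} = -1$ ($g{\left(H \right)} = 1 \left(-1\right) = -1$)
$L{\left(y \right)} = - 3 y$
$o{\left(d \right)} = -4$
$t{\left(Z \right)} = 15$ ($t{\left(Z \right)} = \left(-3\right) 1 \left(-4 - 1\right) = \left(-3\right) \left(-5\right) = 15$)
$\frac{1}{t{\left(2499 \right)} + h{\left(-1371,-1201 \right)}} = \frac{1}{15 + 2103} = \frac{1}{2118}$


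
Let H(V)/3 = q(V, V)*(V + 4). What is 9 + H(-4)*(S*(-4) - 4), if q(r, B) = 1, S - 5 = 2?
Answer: 9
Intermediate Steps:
S = 7 (S = 5 + 2 = 7)
H(V) = 12 + 3*V (H(V) = 3*(1*(V + 4)) = 3*(1*(4 + V)) = 3*(4 + V) = 12 + 3*V)
9 + H(-4)*(S*(-4) - 4) = 9 + (12 + 3*(-4))*(7*(-4) - 4) = 9 + (12 - 12)*(-28 - 4) = 9 + 0*(-32) = 9 + 0 = 9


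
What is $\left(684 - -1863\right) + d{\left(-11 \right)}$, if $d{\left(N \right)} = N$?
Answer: $2536$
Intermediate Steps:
$\left(684 - -1863\right) + d{\left(-11 \right)} = \left(684 - -1863\right) - 11 = \left(684 + 1863\right) - 11 = 2547 - 11 = 2536$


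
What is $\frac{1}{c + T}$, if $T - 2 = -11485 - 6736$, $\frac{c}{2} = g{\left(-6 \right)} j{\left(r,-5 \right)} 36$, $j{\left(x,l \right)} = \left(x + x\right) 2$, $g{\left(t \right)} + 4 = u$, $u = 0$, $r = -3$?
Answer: $- \frac{1}{14763} \approx -6.7737 \cdot 10^{-5}$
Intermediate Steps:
$g{\left(t \right)} = -4$ ($g{\left(t \right)} = -4 + 0 = -4$)
$j{\left(x,l \right)} = 4 x$ ($j{\left(x,l \right)} = 2 x 2 = 4 x$)
$c = 3456$ ($c = 2 - 4 \cdot 4 \left(-3\right) 36 = 2 \left(-4\right) \left(-12\right) 36 = 2 \cdot 48 \cdot 36 = 2 \cdot 1728 = 3456$)
$T = -18219$ ($T = 2 - 18221 = -18219$)
$\frac{1}{c + T} = \frac{1}{3456 - 18219} = \frac{1}{-14763} = - \frac{1}{14763}$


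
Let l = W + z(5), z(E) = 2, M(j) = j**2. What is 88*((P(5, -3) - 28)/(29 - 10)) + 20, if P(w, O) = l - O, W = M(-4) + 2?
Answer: -60/19 ≈ -3.1579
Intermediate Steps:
W = 18 (W = (-4)**2 + 2 = 16 + 2 = 18)
l = 20 (l = 18 + 2 = 20)
P(w, O) = 20 - O
88*((P(5, -3) - 28)/(29 - 10)) + 20 = 88*(((20 - 1*(-3)) - 28)/(29 - 10)) + 20 = 88*(((20 + 3) - 28)/19) + 20 = 88*((23 - 28)*(1/19)) + 20 = 88*(-5*1/19) + 20 = 88*(-5/19) + 20 = -440/19 + 20 = -60/19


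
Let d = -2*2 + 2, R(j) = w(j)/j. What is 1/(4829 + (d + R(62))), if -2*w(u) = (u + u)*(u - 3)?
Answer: 1/4768 ≈ 0.00020973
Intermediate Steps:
w(u) = -u*(-3 + u) (w(u) = -(u + u)*(u - 3)/2 = -2*u*(-3 + u)/2 = -u*(-3 + u))
R(j) = 3 - j (R(j) = (j*(3 - j))/j = 3 - j)
d = -2 (d = -4 + 2 = -2)
1/(4829 + (d + R(62))) = 1/(4829 + (-2 + (3 - 1*62))) = 1/(4829 + (-2 + (3 - 62))) = 1/(4829 + (-2 - 59)) = 1/(4829 - 61) = 1/4768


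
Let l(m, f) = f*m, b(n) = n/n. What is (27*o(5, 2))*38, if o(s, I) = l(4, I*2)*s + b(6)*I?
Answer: 84132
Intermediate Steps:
b(n) = 1
o(s, I) = I + 8*I*s (o(s, I) = ((I*2)*4)*s + 1*I = ((2*I)*4)*s + I = (8*I)*s + I = 8*I*s + I = I + 8*I*s)
(27*o(5, 2))*38 = (27*(2*(1 + 8*5)))*38 = (27*(2*(1 + 40)))*38 = (27*(2*41))*38 = (27*82)*38 = 2214*38 = 84132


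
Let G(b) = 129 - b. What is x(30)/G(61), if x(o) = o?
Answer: 15/34 ≈ 0.44118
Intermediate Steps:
x(30)/G(61) = 30/(129 - 1*61) = 30/(129 - 61) = 30/68 = 30*(1/68) = 15/34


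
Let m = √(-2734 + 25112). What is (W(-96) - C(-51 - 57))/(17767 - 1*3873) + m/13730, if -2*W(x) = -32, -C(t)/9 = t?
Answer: -478/6947 + √22378/13730 ≈ -0.057911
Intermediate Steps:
C(t) = -9*t
W(x) = 16 (W(x) = -½*(-32) = 16)
m = √22378 ≈ 149.59
(W(-96) - C(-51 - 57))/(17767 - 1*3873) + m/13730 = (16 - (-9)*(-51 - 57))/(17767 - 1*3873) + √22378/13730 = (16 - (-9)*(-108))/(17767 - 3873) + √22378*(1/13730) = (16 - 1*972)/13894 + √22378/13730 = (16 - 972)*(1/13894) + √22378/13730 = -956*1/13894 + √22378/13730 = -478/6947 + √22378/13730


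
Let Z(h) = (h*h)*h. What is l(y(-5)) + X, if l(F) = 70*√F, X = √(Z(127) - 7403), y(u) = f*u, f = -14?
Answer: 2*√510245 + 70*√70 ≈ 2014.3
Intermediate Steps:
Z(h) = h³ (Z(h) = h²*h = h³)
y(u) = -14*u
X = 2*√510245 (X = √(127³ - 7403) = √(2048383 - 7403) = √2040980 = 2*√510245 ≈ 1428.6)
l(y(-5)) + X = 70*√(-14*(-5)) + 2*√510245 = 70*√70 + 2*√510245 = 2*√510245 + 70*√70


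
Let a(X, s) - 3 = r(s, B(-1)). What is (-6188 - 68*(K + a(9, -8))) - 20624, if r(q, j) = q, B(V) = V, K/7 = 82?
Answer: -65504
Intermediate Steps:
K = 574 (K = 7*82 = 574)
a(X, s) = 3 + s
(-6188 - 68*(K + a(9, -8))) - 20624 = (-6188 - 68*(574 + (3 - 8))) - 20624 = (-6188 - 68*(574 - 5)) - 20624 = (-6188 - 68*569) - 20624 = (-6188 - 38692) - 20624 = -44880 - 20624 = -65504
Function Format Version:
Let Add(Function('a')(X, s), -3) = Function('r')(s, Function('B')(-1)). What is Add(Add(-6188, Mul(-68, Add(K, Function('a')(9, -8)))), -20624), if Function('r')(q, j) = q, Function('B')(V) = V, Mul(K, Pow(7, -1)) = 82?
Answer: -65504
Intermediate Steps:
K = 574 (K = Mul(7, 82) = 574)
Function('a')(X, s) = Add(3, s)
Add(Add(-6188, Mul(-68, Add(K, Function('a')(9, -8)))), -20624) = Add(Add(-6188, Mul(-68, Add(574, Add(3, -8)))), -20624) = Add(Add(-6188, Mul(-68, Add(574, -5))), -20624) = Add(Add(-6188, Mul(-68, 569)), -20624) = Add(Add(-6188, -38692), -20624) = Add(-44880, -20624) = -65504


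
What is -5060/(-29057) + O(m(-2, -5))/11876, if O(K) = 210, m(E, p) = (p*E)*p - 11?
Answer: 33097265/172540466 ≈ 0.19182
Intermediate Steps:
m(E, p) = -11 + E*p² (m(E, p) = (E*p)*p - 11 = E*p² - 11 = -11 + E*p²)
-5060/(-29057) + O(m(-2, -5))/11876 = -5060/(-29057) + 210/11876 = -5060*(-1/29057) + 210*(1/11876) = 5060/29057 + 105/5938 = 33097265/172540466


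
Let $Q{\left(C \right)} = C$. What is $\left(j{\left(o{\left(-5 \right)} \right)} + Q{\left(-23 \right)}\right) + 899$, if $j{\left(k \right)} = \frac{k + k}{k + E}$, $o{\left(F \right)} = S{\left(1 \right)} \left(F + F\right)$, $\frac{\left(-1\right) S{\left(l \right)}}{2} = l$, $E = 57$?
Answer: $\frac{67492}{77} \approx 876.52$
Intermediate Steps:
$S{\left(l \right)} = - 2 l$
$o{\left(F \right)} = - 4 F$ ($o{\left(F \right)} = \left(-2\right) 1 \left(F + F\right) = - 2 \cdot 2 F = - 4 F$)
$j{\left(k \right)} = \frac{2 k}{57 + k}$ ($j{\left(k \right)} = \frac{k + k}{k + 57} = \frac{2 k}{57 + k}$)
$\left(j{\left(o{\left(-5 \right)} \right)} + Q{\left(-23 \right)}\right) + 899 = \left(\frac{2 \left(\left(-4\right) \left(-5\right)\right)}{57 - -20} - 23\right) + 899 = \left(2 \cdot 20 \frac{1}{57 + 20} - 23\right) + 899 = \left(2 \cdot 20 \cdot \frac{1}{77} - 23\right) + 899 = \left(\frac{40}{77} - 23\right) + 899 = - \frac{1731}{77} + 899 = \frac{67492}{77}$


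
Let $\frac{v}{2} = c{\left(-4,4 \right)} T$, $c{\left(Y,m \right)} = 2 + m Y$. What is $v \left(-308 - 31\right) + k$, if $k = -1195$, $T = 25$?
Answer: $236105$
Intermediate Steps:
$c{\left(Y,m \right)} = 2 + Y m$
$v = -700$ ($v = 2 \left(2 - 16\right) 25 = 2 \left(\left(-14\right) 25\right) = 2 \left(-350\right) = -700$)
$v \left(-308 - 31\right) + k = - 700 \left(-308 - 31\right) - 1195 = \left(-700\right) \left(-339\right) - 1195 = 237300 - 1195 = 236105$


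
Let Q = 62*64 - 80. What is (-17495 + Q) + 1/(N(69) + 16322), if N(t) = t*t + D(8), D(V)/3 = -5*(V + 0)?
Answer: -285243540/20963 ≈ -13607.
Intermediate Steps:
D(V) = -15*V (D(V) = 3*(-5*(V + 0)) = 3*(-5*V) = -15*V)
N(t) = -120 + t² (N(t) = t*t - 15*8 = t² - 120 = -120 + t²)
Q = 3888 (Q = 3968 - 80 = 3888)
(-17495 + Q) + 1/(N(69) + 16322) = (-17495 + 3888) + 1/((-120 + 69²) + 16322) = -13607 + 1/((-120 + 4761) + 16322) = -13607 + 1/(4641 + 16322) = -13607 + 1/20963 = -285243540/20963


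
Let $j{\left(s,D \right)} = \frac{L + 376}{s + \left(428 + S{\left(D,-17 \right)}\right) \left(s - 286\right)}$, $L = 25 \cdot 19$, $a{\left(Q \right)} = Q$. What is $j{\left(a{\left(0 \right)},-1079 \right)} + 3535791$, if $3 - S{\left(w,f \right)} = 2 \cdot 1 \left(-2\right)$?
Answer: $\frac{439887757459}{124410} \approx 3.5358 \cdot 10^{6}$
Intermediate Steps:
$S{\left(w,f \right)} = 7$ ($S{\left(w,f \right)} = 3 - 2 \cdot 1 \left(-2\right) = 3 - 2 \left(-2\right) = 3 - -4 = 3 + 4 = 7$)
$L = 475$
$j{\left(s,D \right)} = \frac{851}{-124410 + 436 s}$ ($j{\left(s,D \right)} = \frac{475 + 376}{s + \left(428 + 7\right) \left(s - 286\right)} = \frac{851}{s + 435 \left(-286 + s\right)} = \frac{851}{s + \left(-124410 + 435 s\right)} = \frac{851}{-124410 + 436 s}$)
$j{\left(a{\left(0 \right)},-1079 \right)} + 3535791 = \frac{851}{2 \left(-62205 + 218 \cdot 0\right)} + 3535791 = \frac{851}{2 \left(-62205 + 0\right)} + 3535791 = \frac{851}{2 \left(-62205\right)} + 3535791 = \frac{851}{2} \left(- \frac{1}{62205}\right) + 3535791 = - \frac{851}{124410} + 3535791 = \frac{439887757459}{124410}$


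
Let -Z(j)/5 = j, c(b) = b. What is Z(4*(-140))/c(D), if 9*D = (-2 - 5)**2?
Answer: 3600/7 ≈ 514.29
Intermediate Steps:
D = 49/9 (D = (-2 - 5)**2/9 = (1/9)*(-7)**2 = (1/9)*49 = 49/9 ≈ 5.4444)
Z(j) = -5*j
Z(4*(-140))/c(D) = (-20*(-140))/(49/9) = -5*(-560)*(9/49) = 2800*(9/49) = 3600/7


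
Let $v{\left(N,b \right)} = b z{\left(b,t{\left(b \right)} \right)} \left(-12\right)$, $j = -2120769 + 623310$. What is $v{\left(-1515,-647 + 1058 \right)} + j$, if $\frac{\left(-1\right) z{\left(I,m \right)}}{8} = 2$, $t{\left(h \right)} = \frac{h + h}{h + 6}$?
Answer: $-1418547$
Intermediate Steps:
$t{\left(h \right)} = \frac{2 h}{6 + h}$
$z{\left(I,m \right)} = -16$ ($z{\left(I,m \right)} = \left(-8\right) 2 = -16$)
$j = -1497459$
$v{\left(N,b \right)} = 192 b$ ($v{\left(N,b \right)} = b \left(-16\right) \left(-12\right) = - 16 b \left(-12\right) = 192 b$)
$v{\left(-1515,-647 + 1058 \right)} + j = 192 \left(-647 + 1058\right) - 1497459 = 192 \cdot 411 - 1497459 = 78912 - 1497459 = -1418547$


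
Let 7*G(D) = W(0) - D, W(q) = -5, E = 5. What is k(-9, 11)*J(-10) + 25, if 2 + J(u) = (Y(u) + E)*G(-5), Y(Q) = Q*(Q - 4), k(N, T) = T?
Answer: 3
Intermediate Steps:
Y(Q) = Q*(-4 + Q)
G(D) = -5/7 - D/7 (G(D) = (-5 - D)/7 = -5/7 - D/7)
J(u) = -2 (J(u) = -2 + (u*(-4 + u) + 5)*(-5/7 - 1/7*(-5)) = -2 + (5 + u*(-4 + u))*(-5/7 + 5/7) = -2 + (5 + u*(-4 + u))*0 = -2 + 0 = -2)
k(-9, 11)*J(-10) + 25 = 11*(-2) + 25 = -22 + 25 = 3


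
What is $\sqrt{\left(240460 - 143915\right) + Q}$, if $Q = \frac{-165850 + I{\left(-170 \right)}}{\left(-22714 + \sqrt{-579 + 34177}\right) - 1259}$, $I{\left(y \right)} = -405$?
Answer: $\frac{\sqrt{31885978237701871739810 + 95541948884405 \sqrt{33598}}}{574671131} \approx 310.73$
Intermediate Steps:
$Q = - \frac{166255}{-23973 + \sqrt{33598}}$ ($Q = \frac{-165850 - 405}{\left(-22714 + \sqrt{-579 + 34177}\right) - 1259} = - \frac{166255}{\left(-22714 + \sqrt{33598}\right) - 1259} = - \frac{166255}{-23973 + \sqrt{33598}} \approx 6.9885$)
$\sqrt{\left(240460 - 143915\right) + Q} = \sqrt{\left(240460 - 143915\right) + \left(\frac{3985631115}{574671131} + \frac{166255 \sqrt{33598}}{574671131}\right)} = \sqrt{96545 + \left(\frac{3985631115}{574671131} + \frac{166255 \sqrt{33598}}{574671131}\right)} = \sqrt{\frac{55485609973510}{574671131} + \frac{166255 \sqrt{33598}}{574671131}}$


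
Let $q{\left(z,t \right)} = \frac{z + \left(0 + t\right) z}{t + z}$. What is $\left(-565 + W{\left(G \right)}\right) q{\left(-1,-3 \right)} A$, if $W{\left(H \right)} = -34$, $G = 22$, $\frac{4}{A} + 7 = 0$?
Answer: $- \frac{1198}{7} \approx -171.14$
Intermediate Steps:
$A = - \frac{4}{7}$ ($A = \frac{4}{-7 + 0} = \frac{4}{-7} = 4 \left(- \frac{1}{7}\right) = - \frac{4}{7} \approx -0.57143$)
$q{\left(z,t \right)} = \frac{z + t z}{t + z}$
$\left(-565 + W{\left(G \right)}\right) q{\left(-1,-3 \right)} A = \left(-565 - 34\right) - \frac{1 - 3}{-3 - 1} \left(- \frac{4}{7}\right) = - 599 \left(-1\right) \frac{1}{-4} \left(-2\right) \left(- \frac{4}{7}\right) = - 599 \left(-1\right) \left(- \frac{1}{4}\right) \left(-2\right) \left(- \frac{4}{7}\right) = - 599 \left(\left(- \frac{1}{2}\right) \left(- \frac{4}{7}\right)\right) = \left(-599\right) \frac{2}{7} = - \frac{1198}{7}$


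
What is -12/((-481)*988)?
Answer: 3/118807 ≈ 2.5251e-5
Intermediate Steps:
-12/((-481)*988) = -(-12)/(481*988) = -12*(-1/475228) = 3/118807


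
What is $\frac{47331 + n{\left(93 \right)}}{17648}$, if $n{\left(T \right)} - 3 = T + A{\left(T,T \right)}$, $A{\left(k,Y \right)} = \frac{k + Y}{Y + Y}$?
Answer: $\frac{11857}{4412} \approx 2.6874$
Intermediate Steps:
$A{\left(k,Y \right)} = \frac{Y + k}{2 Y}$
$n{\left(T \right)} = 4 + T$ ($n{\left(T \right)} = 3 + \left(T + \frac{T + T}{2 T}\right) = 3 + \left(T + \frac{2 T}{2 T}\right) = 3 + \left(T + 1\right) = 3 + \left(1 + T\right) = 4 + T$)
$\frac{47331 + n{\left(93 \right)}}{17648} = \frac{47331 + \left(4 + 93\right)}{17648} = \left(47331 + 97\right) \frac{1}{17648} = 47428 \cdot \frac{1}{17648} = \frac{11857}{4412}$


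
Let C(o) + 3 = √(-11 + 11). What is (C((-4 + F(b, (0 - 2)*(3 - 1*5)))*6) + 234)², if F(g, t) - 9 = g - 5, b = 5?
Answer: 53361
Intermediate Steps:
F(g, t) = 4 + g (F(g, t) = 9 + (g - 5) = 9 + (-5 + g) = 4 + g)
C(o) = -3 (C(o) = -3 + √(-11 + 11) = -3 + √0 = -3 + 0 = -3)
(C((-4 + F(b, (0 - 2)*(3 - 1*5)))*6) + 234)² = (-3 + 234)² = 231² = 53361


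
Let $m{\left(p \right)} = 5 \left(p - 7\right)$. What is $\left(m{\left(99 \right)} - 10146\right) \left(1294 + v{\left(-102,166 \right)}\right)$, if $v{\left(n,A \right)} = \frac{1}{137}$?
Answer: $- \frac{1717124394}{137} \approx -1.2534 \cdot 10^{7}$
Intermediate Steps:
$v{\left(n,A \right)} = \frac{1}{137}$
$m{\left(p \right)} = -35 + 5 p$ ($m{\left(p \right)} = 5 \left(-7 + p\right) = -35 + 5 p$)
$\left(m{\left(99 \right)} - 10146\right) \left(1294 + v{\left(-102,166 \right)}\right) = \left(\left(-35 + 5 \cdot 99\right) - 10146\right) \left(1294 + \frac{1}{137}\right) = \left(\left(-35 + 495\right) - 10146\right) \frac{177279}{137} = \left(460 - 10146\right) \frac{177279}{137} = \left(-9686\right) \frac{177279}{137} = - \frac{1717124394}{137}$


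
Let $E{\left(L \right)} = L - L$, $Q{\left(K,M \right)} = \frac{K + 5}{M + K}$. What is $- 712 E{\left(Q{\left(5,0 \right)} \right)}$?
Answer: $0$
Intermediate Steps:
$Q{\left(K,M \right)} = \frac{5 + K}{K + M}$
$E{\left(L \right)} = 0$
$- 712 E{\left(Q{\left(5,0 \right)} \right)} = \left(-712\right) 0 = 0$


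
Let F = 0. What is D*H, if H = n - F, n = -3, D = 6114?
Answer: -18342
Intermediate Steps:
H = -3 (H = -3 - 1*0 = -3 + 0 = -3)
D*H = 6114*(-3) = -18342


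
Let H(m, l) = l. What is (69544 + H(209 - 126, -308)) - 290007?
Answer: -220771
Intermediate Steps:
(69544 + H(209 - 126, -308)) - 290007 = (69544 - 308) - 290007 = 69236 - 290007 = -220771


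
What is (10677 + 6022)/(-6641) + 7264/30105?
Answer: -454483171/199927305 ≈ -2.2732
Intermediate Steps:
(10677 + 6022)/(-6641) + 7264/30105 = 16699*(-1/6641) + 7264*(1/30105) = -16699/6641 + 7264/30105 = -454483171/199927305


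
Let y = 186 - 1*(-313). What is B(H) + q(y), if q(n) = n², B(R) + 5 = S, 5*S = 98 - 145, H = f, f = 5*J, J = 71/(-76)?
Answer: 1244933/5 ≈ 2.4899e+5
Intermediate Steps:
J = -71/76 (J = 71*(-1/76) = -71/76 ≈ -0.93421)
f = -355/76 (f = 5*(-71/76) = -355/76 ≈ -4.6711)
y = 499 (y = 186 + 313 = 499)
H = -355/76 ≈ -4.6711
S = -47/5 (S = (98 - 145)/5 = (⅕)*(-47) = -47/5 ≈ -9.4000)
B(R) = -72/5 (B(R) = -5 - 47/5 = -72/5)
B(H) + q(y) = -72/5 + 499² = -72/5 + 249001 = 1244933/5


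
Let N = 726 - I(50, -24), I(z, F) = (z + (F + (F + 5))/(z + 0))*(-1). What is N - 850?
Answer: -3743/50 ≈ -74.860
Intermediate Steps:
I(z, F) = -z - (5 + 2*F)/z (I(z, F) = (z + (F + (5 + F))/z)*(-1) = (z + (5 + 2*F)/z)*(-1) = -z - (5 + 2*F)/z)
N = 38757/50 (N = 726 - (-5 - 1*50² - 2*(-24))/50 = 726 - (-5 - 1*2500 + 48)/50 = 726 - (-5 - 2500 + 48)/50 = 726 - (-2457)/50 = 726 - 1*(-2457/50) = 726 + 2457/50 = 38757/50 ≈ 775.14)
N - 850 = 38757/50 - 850 = -3743/50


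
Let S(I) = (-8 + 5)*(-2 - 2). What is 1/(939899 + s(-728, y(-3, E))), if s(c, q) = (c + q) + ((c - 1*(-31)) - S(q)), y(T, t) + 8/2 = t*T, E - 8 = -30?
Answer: 1/938524 ≈ 1.0655e-6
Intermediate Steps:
E = -22 (E = 8 - 30 = -22)
S(I) = 12 (S(I) = -3*(-4) = 12)
y(T, t) = -4 + T*t (y(T, t) = -4 + t*T = -4 + T*t)
s(c, q) = 19 + q + 2*c (s(c, q) = (c + q) + ((c - 1*(-31)) - 1*12) = (c + q) + ((c + 31) - 12) = (c + q) + ((31 + c) - 12) = (c + q) + (19 + c) = 19 + q + 2*c)
1/(939899 + s(-728, y(-3, E))) = 1/(939899 + (19 + (-4 - 3*(-22)) + 2*(-728))) = 1/(939899 + (19 + (-4 + 66) - 1456)) = 1/(939899 + (19 + 62 - 1456)) = 1/(939899 - 1375) = 1/938524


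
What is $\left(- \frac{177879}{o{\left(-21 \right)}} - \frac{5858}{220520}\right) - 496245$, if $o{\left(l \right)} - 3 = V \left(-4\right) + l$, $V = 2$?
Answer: $- \frac{53961632839}{110260} \approx -4.894 \cdot 10^{5}$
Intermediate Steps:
$o{\left(l \right)} = -5 + l$ ($o{\left(l \right)} = 3 + \left(2 \left(-4\right) + l\right) = 3 + \left(-8 + l\right) = -5 + l$)
$\left(- \frac{177879}{o{\left(-21 \right)}} - \frac{5858}{220520}\right) - 496245 = \left(- \frac{177879}{-5 - 21} - \frac{5858}{220520}\right) - 496245 = \left(- \frac{177879}{-26} - \frac{2929}{110260}\right) - 496245 = \left(\left(-177879\right) \left(- \frac{1}{26}\right) - \frac{2929}{110260}\right) - 496245 = \left(\frac{13683}{2} - \frac{2929}{110260}\right) - 496245 = \frac{754340861}{110260} - 496245 = - \frac{53961632839}{110260}$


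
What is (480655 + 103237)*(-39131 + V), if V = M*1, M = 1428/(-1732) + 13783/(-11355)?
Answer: -112344322072760588/4916715 ≈ -2.2849e+10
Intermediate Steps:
M = -10021774/4916715 (M = 1428*(-1/1732) + 13783*(-1/11355) = -357/433 - 13783/11355 = -10021774/4916715 ≈ -2.0383)
V = -10021774/4916715 (V = -10021774/4916715*1 = -10021774/4916715 ≈ -2.0383)
(480655 + 103237)*(-39131 + V) = (480655 + 103237)*(-39131 - 10021774/4916715) = 583892*(-192405996439/4916715) = -112344322072760588/4916715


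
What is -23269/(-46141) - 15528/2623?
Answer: -655442861/121027843 ≈ -5.4156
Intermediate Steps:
-23269/(-46141) - 15528/2623 = -23269*(-1/46141) - 15528*1/2623 = 23269/46141 - 15528/2623 = -655442861/121027843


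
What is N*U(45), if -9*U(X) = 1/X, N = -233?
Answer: 233/405 ≈ 0.57531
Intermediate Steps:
U(X) = -1/(9*X)
N*U(45) = -(-233)/(9*45) = -233*(-1/405) = 233/405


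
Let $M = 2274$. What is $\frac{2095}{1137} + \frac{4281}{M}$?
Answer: $\frac{8471}{2274} \approx 3.7252$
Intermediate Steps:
$\frac{2095}{1137} + \frac{4281}{M} = \frac{2095}{1137} + \frac{4281}{2274} = 2095 \cdot \frac{1}{1137} + 4281 \cdot \frac{1}{2274} = \frac{2095}{1137} + \frac{1427}{758} = \frac{8471}{2274}$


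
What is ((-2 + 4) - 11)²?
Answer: 81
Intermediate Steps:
((-2 + 4) - 11)² = (2 - 11)² = (-9)² = 81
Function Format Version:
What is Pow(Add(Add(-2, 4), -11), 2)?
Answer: 81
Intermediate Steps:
Pow(Add(Add(-2, 4), -11), 2) = Pow(Add(2, -11), 2) = Pow(-9, 2) = 81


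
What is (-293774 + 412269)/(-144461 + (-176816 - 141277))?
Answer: -118495/462554 ≈ -0.25618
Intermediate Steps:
(-293774 + 412269)/(-144461 + (-176816 - 141277)) = 118495/(-144461 - 318093) = 118495/(-462554) = 118495*(-1/462554) = -118495/462554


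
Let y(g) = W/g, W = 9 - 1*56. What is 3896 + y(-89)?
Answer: 346791/89 ≈ 3896.5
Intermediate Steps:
W = -47 (W = 9 - 56 = -47)
y(g) = -47/g
3896 + y(-89) = 3896 - 47/(-89) = 3896 - 47*(-1/89) = 3896 + 47/89 = 346791/89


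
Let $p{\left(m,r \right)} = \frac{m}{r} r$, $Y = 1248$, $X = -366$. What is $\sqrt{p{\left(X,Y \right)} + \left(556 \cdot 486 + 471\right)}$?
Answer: $\sqrt{270321} \approx 519.92$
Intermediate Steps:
$p{\left(m,r \right)} = m$
$\sqrt{p{\left(X,Y \right)} + \left(556 \cdot 486 + 471\right)} = \sqrt{-366 + \left(556 \cdot 486 + 471\right)} = \sqrt{-366 + \left(270216 + 471\right)} = \sqrt{-366 + 270687} = \sqrt{270321}$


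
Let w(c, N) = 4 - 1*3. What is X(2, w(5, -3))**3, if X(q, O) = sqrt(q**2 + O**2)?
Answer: 5*sqrt(5) ≈ 11.180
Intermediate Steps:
w(c, N) = 1 (w(c, N) = 4 - 3 = 1)
X(q, O) = sqrt(O**2 + q**2)
X(2, w(5, -3))**3 = (sqrt(1**2 + 2**2))**3 = (sqrt(1 + 4))**3 = (sqrt(5))**3 = 5*sqrt(5)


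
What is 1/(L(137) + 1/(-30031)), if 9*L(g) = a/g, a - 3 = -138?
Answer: -4114247/450602 ≈ -9.1306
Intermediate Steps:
a = -135 (a = 3 - 138 = -135)
L(g) = -15/g (L(g) = (-135/g)/9 = -15/g)
1/(L(137) + 1/(-30031)) = 1/(-15/137 + 1/(-30031)) = 1/(-15*1/137 - 1/30031) = 1/(-15/137 - 1/30031) = 1/(-450602/4114247) = -4114247/450602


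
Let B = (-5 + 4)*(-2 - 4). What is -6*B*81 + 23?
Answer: -2893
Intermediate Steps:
B = 6 (B = -1*(-6) = 6)
-6*B*81 + 23 = -6*6*81 + 23 = -36*81 + 23 = -2916 + 23 = -2893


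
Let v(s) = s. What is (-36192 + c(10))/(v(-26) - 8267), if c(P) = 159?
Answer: 36033/8293 ≈ 4.3450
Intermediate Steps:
(-36192 + c(10))/(v(-26) - 8267) = (-36192 + 159)/(-26 - 8267) = -36033/(-8293) = -36033*(-1/8293) = 36033/8293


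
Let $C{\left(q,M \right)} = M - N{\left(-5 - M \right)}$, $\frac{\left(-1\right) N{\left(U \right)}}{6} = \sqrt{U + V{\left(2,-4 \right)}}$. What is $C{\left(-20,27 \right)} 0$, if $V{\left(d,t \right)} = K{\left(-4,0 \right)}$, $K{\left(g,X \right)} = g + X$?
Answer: $0$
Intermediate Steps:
$K{\left(g,X \right)} = X + g$
$V{\left(d,t \right)} = -4$ ($V{\left(d,t \right)} = 0 - 4 = -4$)
$N{\left(U \right)} = - 6 \sqrt{-4 + U}$ ($N{\left(U \right)} = - 6 \sqrt{U - 4} = - 6 \sqrt{-4 + U}$)
$C{\left(q,M \right)} = M + 6 \sqrt{-9 - M}$ ($C{\left(q,M \right)} = M - - 6 \sqrt{-4 - \left(5 + M\right)} = M - - 6 \sqrt{-9 - M} = M + 6 \sqrt{-9 - M}$)
$C{\left(-20,27 \right)} 0 = \left(27 + 6 \sqrt{-9 - 27}\right) 0 = \left(27 + 6 \sqrt{-36}\right) 0 = \left(27 + 6 \cdot 6 i\right) 0 = \left(27 + 36 i\right) 0 = 0$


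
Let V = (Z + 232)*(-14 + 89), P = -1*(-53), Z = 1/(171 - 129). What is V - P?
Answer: 242883/14 ≈ 17349.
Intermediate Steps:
Z = 1/42 ≈ 0.023810
P = 53
V = 243625/14 (V = (1/42 + 232)*(-14 + 89) = (9745/42)*75 = 243625/14 ≈ 17402.)
V - P = 243625/14 - 1*53 = 243625/14 - 53 = 242883/14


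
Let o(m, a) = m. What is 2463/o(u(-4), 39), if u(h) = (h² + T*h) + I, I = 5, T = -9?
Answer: 821/19 ≈ 43.211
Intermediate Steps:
u(h) = 5 + h² - 9*h (u(h) = (h² - 9*h) + 5 = 5 + h² - 9*h)
2463/o(u(-4), 39) = 2463/(5 + (-4)² - 9*(-4)) = 2463/(5 + 16 + 36) = 2463/57 = 2463*(1/57) = 821/19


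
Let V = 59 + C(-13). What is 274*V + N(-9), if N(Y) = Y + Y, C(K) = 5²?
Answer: 22998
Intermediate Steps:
C(K) = 25
N(Y) = 2*Y
V = 84 (V = 59 + 25 = 84)
274*V + N(-9) = 274*84 + 2*(-9) = 23016 - 18 = 22998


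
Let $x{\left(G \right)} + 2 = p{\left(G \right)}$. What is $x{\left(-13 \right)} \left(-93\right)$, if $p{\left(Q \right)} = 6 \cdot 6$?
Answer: $-3162$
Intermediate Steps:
$p{\left(Q \right)} = 36$
$x{\left(G \right)} = 34$ ($x{\left(G \right)} = -2 + 36 = 34$)
$x{\left(-13 \right)} \left(-93\right) = 34 \left(-93\right) = -3162$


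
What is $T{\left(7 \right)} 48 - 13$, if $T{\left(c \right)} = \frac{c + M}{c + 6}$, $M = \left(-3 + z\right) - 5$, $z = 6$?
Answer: $\frac{71}{13} \approx 5.4615$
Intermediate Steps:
$M = -2$ ($M = \left(-3 + 6\right) - 5 = 3 - 5 = -2$)
$T{\left(c \right)} = \frac{-2 + c}{6 + c}$ ($T{\left(c \right)} = \frac{c - 2}{c + 6} = \frac{-2 + c}{6 + c}$)
$T{\left(7 \right)} 48 - 13 = \frac{-2 + 7}{6 + 7} \cdot 48 - 13 = \frac{1}{13} \cdot 5 \cdot 48 + \left(-19 + 6\right) = \frac{1}{13} \cdot 5 \cdot 48 - 13 = \frac{5}{13} \cdot 48 - 13 = \frac{240}{13} - 13 = \frac{71}{13}$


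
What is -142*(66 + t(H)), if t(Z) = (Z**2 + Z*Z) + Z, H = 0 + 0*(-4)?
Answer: -9372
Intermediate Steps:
H = 0 (H = 0 + 0 = 0)
t(Z) = Z + 2*Z**2 (t(Z) = (Z**2 + Z**2) + Z = 2*Z**2 + Z = Z + 2*Z**2)
-142*(66 + t(H)) = -142*(66 + 0*(1 + 2*0)) = -142*(66 + 0*(1 + 0)) = -142*(66 + 0*1) = -142*(66 + 0) = -142*66 = -9372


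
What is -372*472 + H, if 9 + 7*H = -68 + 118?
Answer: -1229047/7 ≈ -1.7558e+5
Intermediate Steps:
H = 41/7 (H = -9/7 + (-68 + 118)/7 = -9/7 + (1/7)*50 = -9/7 + 50/7 = 41/7 ≈ 5.8571)
-372*472 + H = -372*472 + 41/7 = -175584 + 41/7 = -1229047/7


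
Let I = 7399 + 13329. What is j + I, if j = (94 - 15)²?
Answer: 26969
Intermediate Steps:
I = 20728
j = 6241 (j = 79² = 6241)
j + I = 6241 + 20728 = 26969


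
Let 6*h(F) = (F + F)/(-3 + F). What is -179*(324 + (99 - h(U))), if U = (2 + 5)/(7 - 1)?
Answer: -2499914/33 ≈ -75755.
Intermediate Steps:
U = 7/6 ≈ 1.1667
h(F) = F/(3*(-3 + F)) (h(F) = ((F + F)/(-3 + F))/6 = ((2*F)/(-3 + F))/6 = (2*F/(-3 + F))/6 = F/(3*(-3 + F)))
-179*(324 + (99 - h(U))) = -179*(324 + (99 - 7/(3*6*(-3 + 7/6)))) = -179*(324 + (99 - 7/(3*6*(-11/6)))) = -179*(324 + (99 - 7*(-6)/(3*6*11))) = -179*(324 + (99 - 1*(-7/33))) = -179*(324 + (99 + 7/33)) = -179*(324 + 3274/33) = -179*13966/33 = -2499914/33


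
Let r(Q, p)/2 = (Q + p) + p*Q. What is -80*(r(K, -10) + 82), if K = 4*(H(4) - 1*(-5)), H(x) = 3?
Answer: 41120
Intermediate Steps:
K = 32 (K = 4*(3 - 1*(-5)) = 4*(3 + 5) = 4*8 = 32)
r(Q, p) = 2*Q + 2*p + 2*Q*p (r(Q, p) = 2*((Q + p) + p*Q) = 2*((Q + p) + Q*p) = 2*(Q + p + Q*p) = 2*Q + 2*p + 2*Q*p)
-80*(r(K, -10) + 82) = -80*((2*32 + 2*(-10) + 2*32*(-10)) + 82) = -80*((64 - 20 - 640) + 82) = -80*(-596 + 82) = -80*(-514) = 41120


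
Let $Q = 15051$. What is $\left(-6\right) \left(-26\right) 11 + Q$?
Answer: $16767$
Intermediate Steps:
$\left(-6\right) \left(-26\right) 11 + Q = \left(-6\right) \left(-26\right) 11 + 15051 = 156 \cdot 11 + 15051 = 1716 + 15051 = 16767$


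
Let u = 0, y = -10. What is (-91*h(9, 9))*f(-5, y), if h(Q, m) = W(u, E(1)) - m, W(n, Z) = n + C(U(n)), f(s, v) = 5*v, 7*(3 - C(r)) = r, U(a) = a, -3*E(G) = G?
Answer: -27300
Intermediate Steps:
E(G) = -G/3
C(r) = 3 - r/7
W(n, Z) = 3 + 6*n/7 (W(n, Z) = n + (3 - n/7) = 3 + 6*n/7)
h(Q, m) = 3 - m (h(Q, m) = (3 + (6/7)*0) - m = (3 + 0) - m = 3 - m)
(-91*h(9, 9))*f(-5, y) = (-91*(3 - 1*9))*(5*(-10)) = -91*(3 - 9)*(-50) = -91*(-6)*(-50) = 546*(-50) = -27300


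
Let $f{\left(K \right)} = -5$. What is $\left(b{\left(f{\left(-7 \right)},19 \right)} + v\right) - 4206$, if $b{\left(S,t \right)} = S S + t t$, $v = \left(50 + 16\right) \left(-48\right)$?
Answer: $-6988$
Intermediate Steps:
$v = -3168$ ($v = 66 \left(-48\right) = -3168$)
$b{\left(S,t \right)} = S^{2} + t^{2}$
$\left(b{\left(f{\left(-7 \right)},19 \right)} + v\right) - 4206 = \left(\left(\left(-5\right)^{2} + 19^{2}\right) - 3168\right) - 4206 = \left(\left(25 + 361\right) - 3168\right) - 4206 = \left(386 - 3168\right) - 4206 = -2782 - 4206 = -6988$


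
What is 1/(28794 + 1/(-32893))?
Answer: 32893/947121041 ≈ 3.4729e-5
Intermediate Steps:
1/(28794 + 1/(-32893)) = 1/(28794 - 1/32893) = 1/(947121041/32893) = 32893/947121041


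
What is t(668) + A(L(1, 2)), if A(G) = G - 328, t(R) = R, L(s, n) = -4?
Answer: 336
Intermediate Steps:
A(G) = -328 + G
t(668) + A(L(1, 2)) = 668 + (-328 - 4) = 668 - 332 = 336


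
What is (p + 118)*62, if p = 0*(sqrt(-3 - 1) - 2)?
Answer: 7316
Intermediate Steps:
p = 0 (p = 0*(sqrt(-4) - 2) = 0*(2*I - 2) = 0*(-2 + 2*I) = 0)
(p + 118)*62 = (0 + 118)*62 = 118*62 = 7316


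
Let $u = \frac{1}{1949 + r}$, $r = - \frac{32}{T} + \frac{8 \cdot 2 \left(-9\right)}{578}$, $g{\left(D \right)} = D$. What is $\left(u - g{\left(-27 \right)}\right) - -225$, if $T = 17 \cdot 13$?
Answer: $\frac{1844873833}{7320913} \approx 252.0$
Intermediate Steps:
$T = 221$
$r = - \frac{1480}{3757}$ ($r = - \frac{32}{221} + \frac{8 \cdot 2 \left(-9\right)}{578} = \left(-32\right) \frac{1}{221} + 16 \left(-9\right) \frac{1}{578} = - \frac{32}{221} - \frac{72}{289} = - \frac{1480}{3757} \approx -0.39393$)
$u = \frac{3757}{7320913}$ ($u = \frac{1}{1949 - \frac{1480}{3757}} = \frac{1}{\frac{7320913}{3757}} = \frac{3757}{7320913} \approx 0.00051319$)
$\left(u - g{\left(-27 \right)}\right) - -225 = \left(\frac{3757}{7320913} - -27\right) - -225 = \left(\frac{3757}{7320913} + 27\right) + 225 = \frac{197668408}{7320913} + 225 = \frac{1844873833}{7320913}$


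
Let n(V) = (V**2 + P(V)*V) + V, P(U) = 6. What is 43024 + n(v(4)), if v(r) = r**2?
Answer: 43392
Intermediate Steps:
n(V) = V**2 + 7*V (n(V) = (V**2 + 6*V) + V = V**2 + 7*V)
43024 + n(v(4)) = 43024 + 4**2*(7 + 4**2) = 43024 + 16*(7 + 16) = 43024 + 16*23 = 43024 + 368 = 43392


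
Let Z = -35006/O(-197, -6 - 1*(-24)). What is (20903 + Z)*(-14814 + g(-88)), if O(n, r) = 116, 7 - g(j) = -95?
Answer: -8789471076/29 ≈ -3.0309e+8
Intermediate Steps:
g(j) = 102 (g(j) = 7 - 1*(-95) = 7 + 95 = 102)
Z = -17503/58 (Z = -35006/116 = -35006*1/116 = -17503/58 ≈ -301.78)
(20903 + Z)*(-14814 + g(-88)) = (20903 - 17503/58)*(-14814 + 102) = (1194871/58)*(-14712) = -8789471076/29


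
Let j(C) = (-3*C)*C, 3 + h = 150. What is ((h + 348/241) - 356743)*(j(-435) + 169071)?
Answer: 34255743953952/241 ≈ 1.4214e+11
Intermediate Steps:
h = 147 (h = -3 + 150 = 147)
j(C) = -3*C²
((h + 348/241) - 356743)*(j(-435) + 169071) = ((147 + 348/241) - 356743)*(-3*(-435)² + 169071) = ((147 + 348*(1/241)) - 356743)*(-3*189225 + 169071) = ((147 + 348/241) - 356743)*(-567675 + 169071) = (35775/241 - 356743)*(-398604) = -85939288/241*(-398604) = 34255743953952/241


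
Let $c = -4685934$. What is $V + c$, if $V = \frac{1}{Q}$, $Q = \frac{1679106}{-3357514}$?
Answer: $- \frac{3934091626259}{839553} \approx -4.6859 \cdot 10^{6}$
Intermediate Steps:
$Q = - \frac{839553}{1678757}$ ($Q = 1679106 \left(- \frac{1}{3357514}\right) = - \frac{839553}{1678757} \approx -0.5001$)
$V = - \frac{1678757}{839553}$ ($V = \frac{1}{- \frac{839553}{1678757}} = - \frac{1678757}{839553} \approx -1.9996$)
$V + c = - \frac{1678757}{839553} - 4685934 = - \frac{3934091626259}{839553}$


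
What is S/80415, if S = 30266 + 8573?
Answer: 38839/80415 ≈ 0.48298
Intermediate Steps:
S = 38839
S/80415 = 38839/80415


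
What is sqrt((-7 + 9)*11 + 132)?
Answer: sqrt(154) ≈ 12.410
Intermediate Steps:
sqrt((-7 + 9)*11 + 132) = sqrt(2*11 + 132) = sqrt(22 + 132) = sqrt(154)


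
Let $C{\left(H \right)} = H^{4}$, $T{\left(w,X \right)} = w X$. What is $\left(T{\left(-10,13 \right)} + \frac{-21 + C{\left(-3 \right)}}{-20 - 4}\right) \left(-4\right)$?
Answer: $530$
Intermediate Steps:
$T{\left(w,X \right)} = X w$
$\left(T{\left(-10,13 \right)} + \frac{-21 + C{\left(-3 \right)}}{-20 - 4}\right) \left(-4\right) = \left(13 \left(-10\right) + \frac{-21 + \left(-3\right)^{4}}{-20 - 4}\right) \left(-4\right) = \left(-130 + \frac{-21 + 81}{-24}\right) \left(-4\right) = \left(-130 + 60 \left(- \frac{1}{24}\right)\right) \left(-4\right) = \left(-130 - \frac{5}{2}\right) \left(-4\right) = \left(- \frac{265}{2}\right) \left(-4\right) = 530$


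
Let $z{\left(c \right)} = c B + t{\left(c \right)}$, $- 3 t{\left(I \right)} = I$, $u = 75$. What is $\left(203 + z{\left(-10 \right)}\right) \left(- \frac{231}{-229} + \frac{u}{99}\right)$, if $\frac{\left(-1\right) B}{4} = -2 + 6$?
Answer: $\frac{14669452}{22671} \approx 647.06$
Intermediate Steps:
$B = -16$ ($B = - 4 \left(-2 + 6\right) = \left(-4\right) 4 = -16$)
$t{\left(I \right)} = - \frac{I}{3}$
$z{\left(c \right)} = - \frac{49 c}{3}$ ($z{\left(c \right)} = c \left(-16\right) - \frac{c}{3} = - 16 c - \frac{c}{3} = - \frac{49 c}{3}$)
$\left(203 + z{\left(-10 \right)}\right) \left(- \frac{231}{-229} + \frac{u}{99}\right) = \left(203 - - \frac{490}{3}\right) \left(- \frac{231}{-229} + \frac{75}{99}\right) = \left(203 + \frac{490}{3}\right) \left(\left(-231\right) \left(- \frac{1}{229}\right) + 75 \cdot \frac{1}{99}\right) = \frac{1099 \left(\frac{231}{229} + \frac{25}{33}\right)}{3} = \frac{1099}{3} \cdot \frac{13348}{7557} = \frac{14669452}{22671}$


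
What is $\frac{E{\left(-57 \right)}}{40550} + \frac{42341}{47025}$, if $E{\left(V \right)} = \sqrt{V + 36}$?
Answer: $\frac{42341}{47025} + \frac{i \sqrt{21}}{40550} \approx 0.90039 + 0.00011301 i$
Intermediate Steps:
$E{\left(V \right)} = \sqrt{36 + V}$
$\frac{E{\left(-57 \right)}}{40550} + \frac{42341}{47025} = \frac{\sqrt{36 - 57}}{40550} + \frac{42341}{47025} = \sqrt{-21} \cdot \frac{1}{40550} + 42341 \cdot \frac{1}{47025} = i \sqrt{21} \cdot \frac{1}{40550} + \frac{42341}{47025} = \frac{i \sqrt{21}}{40550} + \frac{42341}{47025} = \frac{42341}{47025} + \frac{i \sqrt{21}}{40550}$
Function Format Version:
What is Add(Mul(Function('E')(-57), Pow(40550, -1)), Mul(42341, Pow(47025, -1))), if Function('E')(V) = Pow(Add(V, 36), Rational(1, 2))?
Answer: Add(Rational(42341, 47025), Mul(Rational(1, 40550), I, Pow(21, Rational(1, 2)))) ≈ Add(0.90039, Mul(0.00011301, I))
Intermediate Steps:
Function('E')(V) = Pow(Add(36, V), Rational(1, 2))
Add(Mul(Function('E')(-57), Pow(40550, -1)), Mul(42341, Pow(47025, -1))) = Add(Mul(Pow(Add(36, -57), Rational(1, 2)), Pow(40550, -1)), Mul(42341, Pow(47025, -1))) = Add(Mul(Pow(-21, Rational(1, 2)), Rational(1, 40550)), Mul(42341, Rational(1, 47025))) = Add(Mul(Mul(I, Pow(21, Rational(1, 2))), Rational(1, 40550)), Rational(42341, 47025)) = Add(Mul(Rational(1, 40550), I, Pow(21, Rational(1, 2))), Rational(42341, 47025)) = Add(Rational(42341, 47025), Mul(Rational(1, 40550), I, Pow(21, Rational(1, 2))))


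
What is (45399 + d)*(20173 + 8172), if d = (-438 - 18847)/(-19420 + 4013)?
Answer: 2832401166130/2201 ≈ 1.2869e+9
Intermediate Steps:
d = 2755/2201 (d = -19285/(-15407) = -19285*(-1/15407) = 2755/2201 ≈ 1.2517)
(45399 + d)*(20173 + 8172) = (45399 + 2755/2201)*(20173 + 8172) = (99925954/2201)*28345 = 2832401166130/2201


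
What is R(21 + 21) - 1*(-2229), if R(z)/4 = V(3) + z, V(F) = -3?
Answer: 2385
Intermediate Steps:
R(z) = -12 + 4*z (R(z) = 4*(-3 + z) = -12 + 4*z)
R(21 + 21) - 1*(-2229) = (-12 + 4*(21 + 21)) - 1*(-2229) = (-12 + 4*42) + 2229 = (-12 + 168) + 2229 = 156 + 2229 = 2385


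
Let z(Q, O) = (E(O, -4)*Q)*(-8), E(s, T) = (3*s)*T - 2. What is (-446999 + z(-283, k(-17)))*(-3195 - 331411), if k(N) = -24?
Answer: -67090176030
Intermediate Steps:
E(s, T) = -2 + 3*T*s (E(s, T) = 3*T*s - 2 = -2 + 3*T*s)
z(Q, O) = -8*Q*(-2 - 12*O) (z(Q, O) = ((-2 + 3*(-4)*O)*Q)*(-8) = ((-2 - 12*O)*Q)*(-8) = (Q*(-2 - 12*O))*(-8) = -8*Q*(-2 - 12*O))
(-446999 + z(-283, k(-17)))*(-3195 - 331411) = (-446999 + 16*(-283)*(1 + 6*(-24)))*(-3195 - 331411) = (-446999 + 16*(-283)*(1 - 144))*(-334606) = (-446999 + 16*(-283)*(-143))*(-334606) = (-446999 + 647504)*(-334606) = 200505*(-334606) = -67090176030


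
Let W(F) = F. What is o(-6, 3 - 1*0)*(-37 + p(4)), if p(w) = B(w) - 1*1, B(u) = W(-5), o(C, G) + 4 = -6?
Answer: 430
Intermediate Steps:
o(C, G) = -10 (o(C, G) = -4 - 6 = -10)
B(u) = -5
p(w) = -6 (p(w) = -5 - 1*1 = -5 - 1 = -6)
o(-6, 3 - 1*0)*(-37 + p(4)) = -10*(-37 - 6) = -10*(-43) = 430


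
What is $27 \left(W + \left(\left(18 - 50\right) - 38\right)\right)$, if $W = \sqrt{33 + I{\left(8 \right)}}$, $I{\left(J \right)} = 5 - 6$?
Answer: $-1890 + 108 \sqrt{2} \approx -1737.3$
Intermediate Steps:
$I{\left(J \right)} = -1$ ($I{\left(J \right)} = 5 - 6 = -1$)
$W = 4 \sqrt{2}$ ($W = \sqrt{33 - 1} = \sqrt{32} = 4 \sqrt{2} \approx 5.6569$)
$27 \left(W + \left(\left(18 - 50\right) - 38\right)\right) = 27 \left(4 \sqrt{2} + \left(\left(18 - 50\right) - 38\right)\right) = 27 \left(4 \sqrt{2} - 70\right) = 27 \left(-70 + 4 \sqrt{2}\right) = -1890 + 108 \sqrt{2}$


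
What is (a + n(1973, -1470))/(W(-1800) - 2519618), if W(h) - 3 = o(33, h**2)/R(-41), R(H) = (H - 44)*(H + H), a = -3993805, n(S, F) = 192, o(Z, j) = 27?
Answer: 2141190970/1350901271 ≈ 1.5850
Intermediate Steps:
R(H) = 2*H*(-44 + H) (R(H) = (-44 + H)*(2*H) = 2*H*(-44 + H))
W(h) = 20937/6970 (W(h) = 3 + 27/((2*(-41)*(-44 - 41))) = 3 + 27/((2*(-41)*(-85))) = 3 + 27/6970 = 20937/6970)
(a + n(1973, -1470))/(W(-1800) - 2519618) = (-3993805 + 192)/(20937/6970 - 2519618) = -3993613/(-17561716523/6970) = -3993613*(-6970/17561716523) = 2141190970/1350901271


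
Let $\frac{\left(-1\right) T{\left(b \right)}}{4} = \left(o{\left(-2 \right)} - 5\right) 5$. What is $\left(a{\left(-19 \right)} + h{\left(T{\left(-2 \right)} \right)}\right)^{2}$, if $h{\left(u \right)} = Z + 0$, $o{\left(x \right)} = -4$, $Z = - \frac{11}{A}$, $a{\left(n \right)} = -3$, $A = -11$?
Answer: $4$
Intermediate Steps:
$Z = 1$ ($Z = - \frac{11}{-11} = \left(-11\right) \left(- \frac{1}{11}\right) = 1$)
$T{\left(b \right)} = 180$ ($T{\left(b \right)} = - 4 \left(-4 - 5\right) 5 = - 4 \left(\left(-9\right) 5\right) = \left(-4\right) \left(-45\right) = 180$)
$h{\left(u \right)} = 1$ ($h{\left(u \right)} = 1 + 0 = 1$)
$\left(a{\left(-19 \right)} + h{\left(T{\left(-2 \right)} \right)}\right)^{2} = \left(-3 + 1\right)^{2} = \left(-2\right)^{2} = 4$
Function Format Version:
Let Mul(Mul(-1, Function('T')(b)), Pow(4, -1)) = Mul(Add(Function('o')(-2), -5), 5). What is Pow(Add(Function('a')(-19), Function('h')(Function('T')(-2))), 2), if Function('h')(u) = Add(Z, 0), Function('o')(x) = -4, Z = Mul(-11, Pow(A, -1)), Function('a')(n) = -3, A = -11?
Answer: 4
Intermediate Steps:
Z = 1 (Z = Mul(-11, Pow(-11, -1)) = Mul(-11, Rational(-1, 11)) = 1)
Function('T')(b) = 180 (Function('T')(b) = Mul(-4, Mul(Add(-4, -5), 5)) = Mul(-4, Mul(-9, 5)) = Mul(-4, -45) = 180)
Function('h')(u) = 1 (Function('h')(u) = Add(1, 0) = 1)
Pow(Add(Function('a')(-19), Function('h')(Function('T')(-2))), 2) = Pow(Add(-3, 1), 2) = Pow(-2, 2) = 4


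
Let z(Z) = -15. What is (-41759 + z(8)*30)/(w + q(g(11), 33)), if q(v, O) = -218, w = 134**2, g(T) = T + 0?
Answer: -42209/17738 ≈ -2.3796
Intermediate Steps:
g(T) = T
w = 17956
(-41759 + z(8)*30)/(w + q(g(11), 33)) = (-41759 - 15*30)/(17956 - 218) = (-41759 - 450)/17738 = -42209*1/17738 = -42209/17738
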